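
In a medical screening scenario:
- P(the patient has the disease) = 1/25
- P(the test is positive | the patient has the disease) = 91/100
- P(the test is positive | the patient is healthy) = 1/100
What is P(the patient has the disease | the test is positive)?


Using Bayes' theorem:
P(A|B) = P(B|A)·P(A) / P(B)

P(the test is positive) = 91/100 × 1/25 + 1/100 × 24/25
= 91/2500 + 6/625 = 23/500

P(the patient has the disease|the test is positive) = (91/2500) / (23/500) = 91/115

P(the patient has the disease|the test is positive) = 91/115 ≈ 79.13%


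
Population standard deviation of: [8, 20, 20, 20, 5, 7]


Mean = 80/6 = 40/3
  (8-40/3)²=256/9
  (20-40/3)²=400/9
  (20-40/3)²=400/9
  (20-40/3)²=400/9
  (5-40/3)²=625/9
  (7-40/3)²=361/9
Σ(x-μ)² = 814/3
σ² = (814/3)/6 = 407/9

σ = √(407/9) ≈ 6.7247


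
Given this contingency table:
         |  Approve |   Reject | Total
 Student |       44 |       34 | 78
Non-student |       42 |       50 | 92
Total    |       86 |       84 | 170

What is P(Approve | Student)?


P(Approve | Student) = 44/(44+34) = 44/78 = 22/39

P(Approve|Student) = 22/39 ≈ 56.41%


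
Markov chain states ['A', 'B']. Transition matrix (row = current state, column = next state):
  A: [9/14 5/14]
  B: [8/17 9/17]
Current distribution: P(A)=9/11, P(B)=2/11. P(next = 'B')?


P(next=B) = Σᵢ P(now=i)×P(i→B)
= 9/11×5/14 + 2/11×9/17
= 45/154 + 18/187 = 1017/2618

P = 1017/2618 ≈ 0.3885


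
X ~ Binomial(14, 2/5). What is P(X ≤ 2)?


P(X ≤ 2) = Σ P(X=i) for i=0..2
P(X=0) = 4782969/6103515625
P(X=1) = 44641044/6103515625
P(X=2) = 193444524/6103515625
Sum = 242868537/6103515625

P(X ≤ 2) = 242868537/6103515625 ≈ 3.98%


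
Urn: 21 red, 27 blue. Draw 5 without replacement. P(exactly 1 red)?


Hypergeometric: C(21,1)×C(27,4)/C(48,5)
= 21×17550/1712304 = 20475/95128

P(X=1) = 20475/95128 ≈ 21.52%


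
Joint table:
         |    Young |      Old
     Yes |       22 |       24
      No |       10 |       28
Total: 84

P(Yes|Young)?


P(Yes|Young) = 22/(22+10) = 22/32 = 11/16

P = 11/16 ≈ 68.75%


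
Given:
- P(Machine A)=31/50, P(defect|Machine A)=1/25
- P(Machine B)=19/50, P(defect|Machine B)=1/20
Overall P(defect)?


P(B) = Σ P(B|Aᵢ)×P(Aᵢ)
  1/25×31/50 = 31/1250
  1/20×19/50 = 19/1000
Sum = 219/5000

P(defect) = 219/5000 ≈ 4.38%


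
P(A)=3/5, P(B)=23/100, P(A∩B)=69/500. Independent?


P(A)×P(B) = 69/500
P(A∩B) = 69/500
Equal ✓ → Independent

Yes, independent


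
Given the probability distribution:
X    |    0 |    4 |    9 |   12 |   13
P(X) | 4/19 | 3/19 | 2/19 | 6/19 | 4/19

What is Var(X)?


E[X] = 154/19
E[X²] = 1750/19
Var(X) = E[X²] - (E[X])² = 1750/19 - 23716/361 = 9534/361

Var(X) = 9534/361 ≈ 26.4100


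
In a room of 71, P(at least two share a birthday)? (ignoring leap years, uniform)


P(all different) = Π(365-i)/365 for i=0..70
= 0.000679
P(match) = 1 - 0.000679 = 0.999321

P ≈ 0.9993 ≈ 99.93%


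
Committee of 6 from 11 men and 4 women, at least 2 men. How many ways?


Count by #men:
  2M,4W: C(11,2)×C(4,4)=55
  3M,3W: C(11,3)×C(4,3)=660
  4M,2W: C(11,4)×C(4,2)=1980
  5M,1W: C(11,5)×C(4,1)=1848
  6M,0W: C(11,6)×C(4,0)=462
Total = 5005

5005


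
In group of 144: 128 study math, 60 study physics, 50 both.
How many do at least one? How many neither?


|A∪B| = 128+60-50 = 138
Neither = 144-138 = 6

At least one: 138; Neither: 6


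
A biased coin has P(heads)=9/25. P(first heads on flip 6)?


Geometric: P(X=6) = (1-p)^(k-1)×p = (16/25)^5×9/25 = 9437184/244140625

P(X=6) = 9437184/244140625 ≈ 3.87%


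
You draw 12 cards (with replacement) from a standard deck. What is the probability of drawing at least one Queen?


P(not a Queen) = 48/52 = 12/13
P(none in 12 draws) = (12/13)^12 = 8916100448256/23298085122481
P(≥1 Queen) = 1 - 8916100448256/23298085122481 = 14381984674225/23298085122481

P = 14381984674225/23298085122481 ≈ 61.73%


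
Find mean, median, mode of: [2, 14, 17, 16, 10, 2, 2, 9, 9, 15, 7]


Sorted: [2, 2, 2, 7, 9, 9, 10, 14, 15, 16, 17]
Mean = 103/11
Median = 9
Freq: {2: 3, 14: 1, 17: 1, 16: 1, 10: 1, 9: 2, 15: 1, 7: 1}
Mode: [2]

Mean=103/11, Median=9, Mode=2


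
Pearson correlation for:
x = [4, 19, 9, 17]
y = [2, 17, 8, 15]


n=4, Σx=49, Σy=42, Σxy=658, Σx²=747, Σy²=582
r = (4×658 - 49×42)/√((4×747 - 49²)(4×582 - 42²))
= 574/√(587×564) = 574/√331068 ≈ 574/575.3851 ≈ 0.9976

r ≈ 0.9976


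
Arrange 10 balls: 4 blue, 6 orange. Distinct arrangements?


10!/(4!×6!) = 210

210


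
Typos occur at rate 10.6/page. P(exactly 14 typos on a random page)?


Poisson(λ=10.6): P(X=14) = e^(-λ)×λ^k/k!
= e^(-10.6) × 10.6^14 / 14!
≈ 2.491600973e-05 × 2.26090395575e+14 / 87178291200 ≈ 0.064618

P(X=14) ≈ 0.064618 ≈ 6.46%


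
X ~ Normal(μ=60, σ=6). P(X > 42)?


z = (42-60)/6 = -3.0
P(X > 42) = 1 - P(Z ≤ -3.0) = 1 - 0.0013 = 0.9987

P(X > 42) ≈ 0.9987


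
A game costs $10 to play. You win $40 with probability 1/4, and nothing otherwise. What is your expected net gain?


E[gain] = (40-10)×1/4 + (-10)×3/4
= 15/2 - 15/2 = 0

Expected net gain = $0 ≈ $0.00


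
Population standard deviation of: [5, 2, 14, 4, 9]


Mean = 34/5
  (5-34/5)²=81/25
  (2-34/5)²=576/25
  (14-34/5)²=1296/25
  (4-34/5)²=196/25
  (9-34/5)²=121/25
Σ(x-μ)² = 454/5
σ² = (454/5)/5 = 454/25

σ = √(454/25) ≈ 4.2615


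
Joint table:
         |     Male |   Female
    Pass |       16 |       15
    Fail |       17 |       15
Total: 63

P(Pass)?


P(Pass) = (16+15)/63 = 31/63

P(Pass) = 31/63 ≈ 49.21%


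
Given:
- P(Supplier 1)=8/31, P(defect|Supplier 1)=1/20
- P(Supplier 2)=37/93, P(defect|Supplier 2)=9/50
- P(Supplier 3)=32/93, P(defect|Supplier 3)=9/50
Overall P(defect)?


P(B) = Σ P(B|Aᵢ)×P(Aᵢ)
  1/20×8/31 = 2/155
  9/50×37/93 = 111/1550
  9/50×32/93 = 48/775
Sum = 227/1550

P(defect) = 227/1550 ≈ 14.65%


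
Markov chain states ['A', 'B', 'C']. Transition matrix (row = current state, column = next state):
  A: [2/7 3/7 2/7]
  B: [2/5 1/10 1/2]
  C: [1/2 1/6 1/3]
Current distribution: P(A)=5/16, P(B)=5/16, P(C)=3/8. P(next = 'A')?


P(next=A) = Σᵢ P(now=i)×P(i→A)
= 5/16×2/7 + 5/16×2/5 + 3/8×1/2
= 5/56 + 1/8 + 3/16 = 45/112

P = 45/112 ≈ 0.4018


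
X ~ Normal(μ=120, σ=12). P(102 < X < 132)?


z₁=(102-120)/12=-1.5, z₂=(132-120)/12=1.0
P = Φ(1.0) - Φ(-1.5) = 0.841345 - 0.066807 = 0.774538 ≈ 0.7745

P(102 < X < 132) ≈ 0.7745


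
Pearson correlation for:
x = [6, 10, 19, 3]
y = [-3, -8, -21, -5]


n=4, Σx=38, Σy=-37, Σxy=-512, Σx²=506, Σy²=539
r = (4×(-512) - 38×(-37))/√((4×506 - 38²)(4×539 - (-37)²))
= -642/√(580×787) = -642/√456460 ≈ -642/675.6182 ≈ -0.9502

r ≈ -0.9502


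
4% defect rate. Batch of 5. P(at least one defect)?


P(all good) = (24/25)^5 = 7962624/9765625
P(≥1 defect) = 1803001/9765625

P = 1803001/9765625 ≈ 18.46%


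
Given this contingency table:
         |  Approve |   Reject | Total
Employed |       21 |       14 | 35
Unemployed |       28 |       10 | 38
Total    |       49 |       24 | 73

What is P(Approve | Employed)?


P(Approve | Employed) = 21/(21+14) = 21/35 = 3/5

P(Approve|Employed) = 3/5 ≈ 60.00%


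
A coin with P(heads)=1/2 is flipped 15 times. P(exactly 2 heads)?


Binomial: P(X=2) = C(15,2)×p^2×(1-p)^13
= 105 × 1/4 × 1/8192 = 105/32768

P(X=2) = 105/32768 ≈ 0.32%


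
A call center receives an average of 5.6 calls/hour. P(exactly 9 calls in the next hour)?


Poisson(λ=5.6): P(X=9) = e^(-λ)×λ^k/k!
= e^(-5.6) × 5.6^9 / 9!
≈ 0.003697863716 × 5416169.44814 / 362880 ≈ 0.055193

P(X=9) ≈ 0.055193 ≈ 5.52%


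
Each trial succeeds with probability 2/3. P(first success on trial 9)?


Geometric: P(X=9) = (1-p)^(k-1)×p = (1/3)^8×2/3 = 2/19683

P(X=9) = 2/19683 ≈ 0.01%


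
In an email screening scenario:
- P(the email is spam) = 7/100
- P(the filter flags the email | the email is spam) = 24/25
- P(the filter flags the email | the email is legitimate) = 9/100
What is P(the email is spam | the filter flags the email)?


Using Bayes' theorem:
P(A|B) = P(B|A)·P(A) / P(B)

P(the filter flags the email) = 24/25 × 7/100 + 9/100 × 93/100
= 42/625 + 837/10000 = 1509/10000

P(the email is spam|the filter flags the email) = (42/625) / (1509/10000) = 224/503

P(the email is spam|the filter flags the email) = 224/503 ≈ 44.53%


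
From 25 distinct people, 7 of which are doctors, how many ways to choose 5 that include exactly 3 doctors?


Choose 3 of the 7 doctors and 2 of the other 18 people:
C(7,3)×C(18,2) = 35×153 = 5355

5355


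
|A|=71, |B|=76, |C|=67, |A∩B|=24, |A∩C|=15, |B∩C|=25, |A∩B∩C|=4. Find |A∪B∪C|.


|A∪B∪C| = 71+76+67-24-15-25+4 = 154

|A∪B∪C| = 154


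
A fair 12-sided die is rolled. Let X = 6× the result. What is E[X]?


E[die] = (1+12)/2 = 13/2
E[X] = 6 × 13/2 = 39

E[X] = 39


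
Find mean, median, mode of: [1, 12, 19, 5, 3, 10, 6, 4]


Sorted: [1, 3, 4, 5, 6, 10, 12, 19]
Mean = 60/8 = 15/2
Median = 11/2
Freq: {1: 1, 12: 1, 19: 1, 5: 1, 3: 1, 10: 1, 6: 1, 4: 1}
Mode: No mode

Mean=15/2, Median=11/2, Mode=No mode


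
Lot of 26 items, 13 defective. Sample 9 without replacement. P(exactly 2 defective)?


Hypergeometric: C(13,2)×C(13,7)/C(26,9)
= 78×1716/3124550 = 468/10925

P(X=2) = 468/10925 ≈ 4.28%


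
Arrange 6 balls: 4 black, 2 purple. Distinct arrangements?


6!/(4!×2!) = 15

15


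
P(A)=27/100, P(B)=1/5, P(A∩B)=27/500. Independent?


P(A)×P(B) = 27/500
P(A∩B) = 27/500
Equal ✓ → Independent

Yes, independent


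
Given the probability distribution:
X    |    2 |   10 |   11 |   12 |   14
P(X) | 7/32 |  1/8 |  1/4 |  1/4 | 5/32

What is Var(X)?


E[X] = 77/8
E[X²] = 441/4
Var(X) = E[X²] - (E[X])² = 441/4 - 5929/64 = 1127/64

Var(X) = 1127/64 ≈ 17.6094


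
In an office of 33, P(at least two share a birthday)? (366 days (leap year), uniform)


P(all different) = Π(366-i)/366 for i=0..32
= 0.225976
P(match) = 1 - 0.225976 = 0.774024

P ≈ 0.7740 ≈ 77.40%


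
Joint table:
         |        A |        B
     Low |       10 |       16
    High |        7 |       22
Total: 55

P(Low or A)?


P(Low∨A) = P(Low) + P(A) - P(Low∧A)
= (26 + 17 - 10)/55 = 33/55 = 3/5

P = 3/5 ≈ 60.00%


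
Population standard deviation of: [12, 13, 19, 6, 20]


Mean = 70/5 = 14
  (12-14)²=4
  (13-14)²=1
  (19-14)²=25
  (6-14)²=64
  (20-14)²=36
Σ(x-μ)² = 130
σ² = 130/5 = 26

σ = √(26) ≈ 5.0990


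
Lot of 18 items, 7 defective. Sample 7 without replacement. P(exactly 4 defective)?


Hypergeometric: C(7,4)×C(11,3)/C(18,7)
= 35×165/31824 = 1925/10608

P(X=4) = 1925/10608 ≈ 18.15%


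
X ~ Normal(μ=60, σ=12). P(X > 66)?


z = (66-60)/12 = 0.5
P(X > 66) = 1 - P(Z ≤ 0.5) = 1 - 0.6915 = 0.3085

P(X > 66) ≈ 0.3085


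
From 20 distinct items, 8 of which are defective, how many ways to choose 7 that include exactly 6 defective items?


Choose 6 of the 8 defective items and 1 of the other 12 items:
C(8,6)×C(12,1) = 28×12 = 336

336


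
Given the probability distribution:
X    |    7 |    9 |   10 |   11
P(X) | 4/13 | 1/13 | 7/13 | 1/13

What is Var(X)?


E[X] = 118/13
E[X²] = 1098/13
Var(X) = E[X²] - (E[X])² = 1098/13 - 13924/169 = 350/169

Var(X) = 350/169 ≈ 2.0710


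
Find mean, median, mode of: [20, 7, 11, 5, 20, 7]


Sorted: [5, 7, 7, 11, 20, 20]
Mean = 70/6 = 35/3
Median = 9
Freq: {20: 2, 7: 2, 11: 1, 5: 1}
Mode: [7, 20]

Mean=35/3, Median=9, Mode=[7, 20]


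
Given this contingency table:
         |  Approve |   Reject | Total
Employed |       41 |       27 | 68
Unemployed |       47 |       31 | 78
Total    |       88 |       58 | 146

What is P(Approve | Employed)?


P(Approve | Employed) = 41/(41+27) = 41/68

P(Approve|Employed) = 41/68 ≈ 60.29%


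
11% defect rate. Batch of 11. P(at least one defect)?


P(all good) = (89/100)^11 = 2775173073766990340489/10000000000000000000000
P(≥1 defect) = 7224826926233009659511/10000000000000000000000

P = 7224826926233009659511/10000000000000000000000 ≈ 72.25%


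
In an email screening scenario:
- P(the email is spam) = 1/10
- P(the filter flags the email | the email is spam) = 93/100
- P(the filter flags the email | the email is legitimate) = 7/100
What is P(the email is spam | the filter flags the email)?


Using Bayes' theorem:
P(A|B) = P(B|A)·P(A) / P(B)

P(the filter flags the email) = 93/100 × 1/10 + 7/100 × 9/10
= 93/1000 + 63/1000 = 39/250

P(the email is spam|the filter flags the email) = (93/1000) / (39/250) = 31/52

P(the email is spam|the filter flags the email) = 31/52 ≈ 59.62%


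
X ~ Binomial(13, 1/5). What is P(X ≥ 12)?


P(X ≥ 12) = Σ P(X=i) for i=12..13
P(X=12) = 52/1220703125
P(X=13) = 1/1220703125
Sum = 53/1220703125

P(X ≥ 12) = 53/1220703125 ≈ 0.00%


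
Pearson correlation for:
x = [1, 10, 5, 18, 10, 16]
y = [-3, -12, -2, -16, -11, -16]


n=6, Σx=60, Σy=-60, Σxy=-787, Σx²=806, Σy²=790
r = (6×(-787) - 60×(-60))/√((6×806 - 60²)(6×790 - (-60)²))
= -1122/√(1236×1140) = -1122/√1409040 ≈ -1122/1187.0299 ≈ -0.9452

r ≈ -0.9452


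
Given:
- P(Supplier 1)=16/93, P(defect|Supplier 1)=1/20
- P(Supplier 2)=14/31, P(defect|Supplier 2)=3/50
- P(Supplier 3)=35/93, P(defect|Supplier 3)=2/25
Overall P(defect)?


P(B) = Σ P(B|Aᵢ)×P(Aᵢ)
  1/20×16/93 = 4/465
  3/50×14/31 = 21/775
  2/25×35/93 = 14/465
Sum = 51/775

P(defect) = 51/775 ≈ 6.58%


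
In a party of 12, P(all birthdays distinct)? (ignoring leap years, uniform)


P(all different) = Π(365-i)/365 for i=0..11
= (365/365)×(364/365)×...×(354/365)
= 0.832975

P ≈ 0.8330 ≈ 83.30%


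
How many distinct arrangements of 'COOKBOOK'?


Letters: 8, freq: {'C': 1, 'O': 4, 'K': 2, 'B': 1}
8!/(1!×4!×2!×1!) = 40320/48 = 840

840


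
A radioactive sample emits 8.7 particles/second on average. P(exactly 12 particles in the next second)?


Poisson(λ=8.7): P(X=12) = e^(-λ)×λ^k/k!
= e^(-8.7) × 8.7^12 / 12!
≈ 0.000166585811 × 188031682201 / 479001600 ≈ 0.065393

P(X=12) ≈ 0.065393 ≈ 6.54%


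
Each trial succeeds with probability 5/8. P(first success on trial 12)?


Geometric: P(X=12) = (1-p)^(k-1)×p = (3/8)^11×5/8 = 885735/68719476736

P(X=12) = 885735/68719476736 ≈ 0.00%


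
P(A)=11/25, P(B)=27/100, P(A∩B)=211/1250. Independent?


P(A)×P(B) = 297/2500
P(A∩B) = 211/1250
Not equal → NOT independent

No, not independent


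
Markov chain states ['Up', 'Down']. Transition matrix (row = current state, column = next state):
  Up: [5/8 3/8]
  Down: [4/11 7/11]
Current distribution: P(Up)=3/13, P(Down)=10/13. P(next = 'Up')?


P(next=Up) = Σᵢ P(now=i)×P(i→Up)
= 3/13×5/8 + 10/13×4/11
= 15/104 + 40/143 = 485/1144

P = 485/1144 ≈ 0.4240


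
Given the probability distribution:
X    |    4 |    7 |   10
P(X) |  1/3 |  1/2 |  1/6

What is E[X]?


E[X] = Σ x·P(X=x)
= (4)×(1/3) + (7)×(1/2) + (10)×(1/6)
= 13/2

E[X] = 13/2


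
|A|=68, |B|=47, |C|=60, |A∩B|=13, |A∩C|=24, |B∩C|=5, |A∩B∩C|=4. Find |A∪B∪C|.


|A∪B∪C| = 68+47+60-13-24-5+4 = 137

|A∪B∪C| = 137


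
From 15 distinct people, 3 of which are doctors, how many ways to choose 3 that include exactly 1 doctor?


Choose 1 of the 3 doctors and 2 of the other 12 people:
C(3,1)×C(12,2) = 3×66 = 198

198


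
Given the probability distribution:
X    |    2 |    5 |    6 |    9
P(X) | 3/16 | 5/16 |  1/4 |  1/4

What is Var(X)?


E[X] = 91/16
E[X²] = 605/16
Var(X) = E[X²] - (E[X])² = 605/16 - 8281/256 = 1399/256

Var(X) = 1399/256 ≈ 5.4648


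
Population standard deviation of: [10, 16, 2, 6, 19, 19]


Mean = 72/6 = 12
  (10-12)²=4
  (16-12)²=16
  (2-12)²=100
  (6-12)²=36
  (19-12)²=49
  (19-12)²=49
Σ(x-μ)² = 254
σ² = 254/6 = 127/3

σ = √(127/3) ≈ 6.5064


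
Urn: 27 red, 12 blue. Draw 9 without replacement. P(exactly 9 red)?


Hypergeometric: C(27,9)×C(12,0)/C(39,9)
= 4686825×1/211915132 = 1725/77996

P(X=9) = 1725/77996 ≈ 2.21%


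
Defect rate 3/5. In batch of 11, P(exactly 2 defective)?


Binomial: P(X=2) = C(11,2)×p^2×(1-p)^9
= 55 × 9/25 × 512/1953125 = 50688/9765625

P(X=2) = 50688/9765625 ≈ 0.52%


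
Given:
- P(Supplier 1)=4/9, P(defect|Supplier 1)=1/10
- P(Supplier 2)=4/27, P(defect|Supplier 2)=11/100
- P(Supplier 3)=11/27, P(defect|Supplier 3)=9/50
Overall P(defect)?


P(B) = Σ P(B|Aᵢ)×P(Aᵢ)
  1/10×4/9 = 2/45
  11/100×4/27 = 11/675
  9/50×11/27 = 11/150
Sum = 181/1350

P(defect) = 181/1350 ≈ 13.41%


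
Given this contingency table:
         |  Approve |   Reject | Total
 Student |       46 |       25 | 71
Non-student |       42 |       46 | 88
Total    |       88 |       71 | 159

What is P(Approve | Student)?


P(Approve | Student) = 46/(46+25) = 46/71

P(Approve|Student) = 46/71 ≈ 64.79%


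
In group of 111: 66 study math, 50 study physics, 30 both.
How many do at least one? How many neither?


|A∪B| = 66+50-30 = 86
Neither = 111-86 = 25

At least one: 86; Neither: 25


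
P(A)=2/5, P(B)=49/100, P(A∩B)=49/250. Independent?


P(A)×P(B) = 49/250
P(A∩B) = 49/250
Equal ✓ → Independent

Yes, independent


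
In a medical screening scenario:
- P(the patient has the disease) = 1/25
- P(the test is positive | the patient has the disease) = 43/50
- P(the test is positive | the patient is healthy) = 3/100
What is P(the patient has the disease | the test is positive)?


Using Bayes' theorem:
P(A|B) = P(B|A)·P(A) / P(B)

P(the test is positive) = 43/50 × 1/25 + 3/100 × 24/25
= 43/1250 + 18/625 = 79/1250

P(the patient has the disease|the test is positive) = (43/1250) / (79/1250) = 43/79

P(the patient has the disease|the test is positive) = 43/79 ≈ 54.43%


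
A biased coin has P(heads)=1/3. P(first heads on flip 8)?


Geometric: P(X=8) = (1-p)^(k-1)×p = (2/3)^7×1/3 = 128/6561

P(X=8) = 128/6561 ≈ 1.95%


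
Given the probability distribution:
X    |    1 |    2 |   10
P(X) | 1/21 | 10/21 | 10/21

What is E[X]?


E[X] = Σ x·P(X=x)
= (1)×(1/21) + (2)×(10/21) + (10)×(10/21)
= 121/21

E[X] = 121/21


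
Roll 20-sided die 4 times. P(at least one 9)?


P(no 9)^4 = (19/20)^4 = 130321/160000
P(≥1) = 1 - 130321/160000 = 29679/160000

P = 29679/160000 ≈ 18.55%


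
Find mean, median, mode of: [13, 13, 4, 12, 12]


Sorted: [4, 12, 12, 13, 13]
Mean = 54/5
Median = 12
Freq: {13: 2, 4: 1, 12: 2}
Mode: [12, 13]

Mean=54/5, Median=12, Mode=[12, 13]


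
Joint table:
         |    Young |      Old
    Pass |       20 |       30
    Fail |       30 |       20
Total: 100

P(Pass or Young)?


P(Pass∨Young) = P(Pass) + P(Young) - P(Pass∧Young)
= (50 + 50 - 20)/100 = 80/100 = 4/5

P = 4/5 ≈ 80.00%


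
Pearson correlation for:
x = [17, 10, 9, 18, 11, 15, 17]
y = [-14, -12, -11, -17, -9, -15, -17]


n=7, Σx=97, Σy=-95, Σxy=-1376, Σx²=1429, Σy²=1345
r = (7×(-1376) - 97×(-95))/√((7×1429 - 97²)(7×1345 - (-95)²))
= -417/√(594×390) = -417/√231660 ≈ -417/481.3107 ≈ -0.8664

r ≈ -0.8664


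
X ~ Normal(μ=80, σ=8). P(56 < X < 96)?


z₁=(56-80)/8=-3.0, z₂=(96-80)/8=2.0
P = Φ(2.0) - Φ(-3.0) = 0.977250 - 0.001350 = 0.975900 ≈ 0.9759

P(56 < X < 96) ≈ 0.9759


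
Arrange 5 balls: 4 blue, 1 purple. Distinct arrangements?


5!/(4!×1!) = 5

5


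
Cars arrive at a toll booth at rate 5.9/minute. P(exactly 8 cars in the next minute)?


Poisson(λ=5.9): P(X=8) = e^(-λ)×λ^k/k!
= e^(-5.9) × 5.9^8 / 8!
≈ 0.002739444819 × 1468304.37604 / 40320 ≈ 0.099760

P(X=8) ≈ 0.099760 ≈ 9.98%


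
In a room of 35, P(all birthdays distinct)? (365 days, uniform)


P(all different) = Π(365-i)/365 for i=0..34
= (365/365)×(364/365)×...×(331/365)
= 0.185617

P ≈ 0.1856 ≈ 18.56%


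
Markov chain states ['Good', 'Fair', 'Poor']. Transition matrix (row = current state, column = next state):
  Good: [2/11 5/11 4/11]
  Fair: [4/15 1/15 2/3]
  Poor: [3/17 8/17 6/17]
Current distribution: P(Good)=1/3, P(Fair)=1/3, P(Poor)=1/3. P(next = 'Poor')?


P(next=Poor) = Σᵢ P(now=i)×P(i→Poor)
= 1/3×4/11 + 1/3×2/3 + 1/3×6/17
= 4/33 + 2/9 + 2/17 = 776/1683

P = 776/1683 ≈ 0.4611


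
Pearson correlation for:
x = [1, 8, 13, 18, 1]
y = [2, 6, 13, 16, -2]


n=5, Σx=41, Σy=35, Σxy=505, Σx²=559, Σy²=469
r = (5×505 - 41×35)/√((5×559 - 41²)(5×469 - 35²))
= 1090/√(1114×1120) = 1090/√1247680 ≈ 1090/1116.9960 ≈ 0.9758

r ≈ 0.9758


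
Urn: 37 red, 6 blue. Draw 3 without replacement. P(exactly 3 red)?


Hypergeometric: C(37,3)×C(6,0)/C(43,3)
= 7770×1/12341 = 1110/1763

P(X=3) = 1110/1763 ≈ 62.96%


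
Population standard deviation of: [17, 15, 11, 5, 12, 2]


Mean = 62/6 = 31/3
  (17-31/3)²=400/9
  (15-31/3)²=196/9
  (11-31/3)²=4/9
  (5-31/3)²=256/9
  (12-31/3)²=25/9
  (2-31/3)²=625/9
Σ(x-μ)² = 502/3
σ² = (502/3)/6 = 251/9

σ = √(251/9) ≈ 5.2810


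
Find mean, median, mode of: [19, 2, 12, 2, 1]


Sorted: [1, 2, 2, 12, 19]
Mean = 36/5
Median = 2
Freq: {19: 1, 2: 2, 12: 1, 1: 1}
Mode: [2]

Mean=36/5, Median=2, Mode=2


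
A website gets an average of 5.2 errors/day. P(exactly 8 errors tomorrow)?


Poisson(λ=5.2): P(X=8) = e^(-λ)×λ^k/k!
= e^(-5.2) × 5.2^8 / 8!
≈ 0.005516564421 × 534597.285315 / 40320 ≈ 0.073143

P(X=8) ≈ 0.073143 ≈ 7.31%


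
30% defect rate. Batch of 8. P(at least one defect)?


P(all good) = (7/10)^8 = 5764801/100000000
P(≥1 defect) = 94235199/100000000

P = 94235199/100000000 ≈ 94.24%


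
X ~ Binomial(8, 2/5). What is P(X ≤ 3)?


P(X ≤ 3) = Σ P(X=i) for i=0..3
P(X=0) = 6561/390625
P(X=1) = 34992/390625
P(X=2) = 81648/390625
P(X=3) = 108864/390625
Sum = 46413/78125

P(X ≤ 3) = 46413/78125 ≈ 59.41%


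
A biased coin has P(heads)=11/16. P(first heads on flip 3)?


Geometric: P(X=3) = (1-p)^(k-1)×p = (5/16)^2×11/16 = 275/4096

P(X=3) = 275/4096 ≈ 6.71%


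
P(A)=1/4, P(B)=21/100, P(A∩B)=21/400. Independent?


P(A)×P(B) = 21/400
P(A∩B) = 21/400
Equal ✓ → Independent

Yes, independent


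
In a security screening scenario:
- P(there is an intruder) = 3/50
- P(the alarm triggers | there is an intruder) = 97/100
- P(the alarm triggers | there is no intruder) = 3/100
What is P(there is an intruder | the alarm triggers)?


Using Bayes' theorem:
P(A|B) = P(B|A)·P(A) / P(B)

P(the alarm triggers) = 97/100 × 3/50 + 3/100 × 47/50
= 291/5000 + 141/5000 = 54/625

P(there is an intruder|the alarm triggers) = (291/5000) / (54/625) = 97/144

P(there is an intruder|the alarm triggers) = 97/144 ≈ 67.36%


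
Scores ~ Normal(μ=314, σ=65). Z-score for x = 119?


z = (x - μ)/σ = (119 - 314)/65 = -3.0

z = -3.0


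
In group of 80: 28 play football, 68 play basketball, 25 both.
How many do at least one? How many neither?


|A∪B| = 28+68-25 = 71
Neither = 80-71 = 9

At least one: 71; Neither: 9


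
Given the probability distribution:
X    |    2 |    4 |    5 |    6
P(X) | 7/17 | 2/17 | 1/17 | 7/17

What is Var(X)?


E[X] = 69/17
E[X²] = 337/17
Var(X) = E[X²] - (E[X])² = 337/17 - 4761/289 = 968/289

Var(X) = 968/289 ≈ 3.3495


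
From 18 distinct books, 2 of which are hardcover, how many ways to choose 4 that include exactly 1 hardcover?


Choose 1 of the 2 hardcovers and 3 of the other 16 books:
C(2,1)×C(16,3) = 2×560 = 1120

1120


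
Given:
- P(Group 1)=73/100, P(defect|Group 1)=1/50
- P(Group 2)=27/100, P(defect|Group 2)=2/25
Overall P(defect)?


P(B) = Σ P(B|Aᵢ)×P(Aᵢ)
  1/50×73/100 = 73/5000
  2/25×27/100 = 27/1250
Sum = 181/5000

P(defect) = 181/5000 ≈ 3.62%


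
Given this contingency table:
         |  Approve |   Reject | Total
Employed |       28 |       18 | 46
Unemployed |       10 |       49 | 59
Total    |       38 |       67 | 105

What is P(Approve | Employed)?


P(Approve | Employed) = 28/(28+18) = 28/46 = 14/23

P(Approve|Employed) = 14/23 ≈ 60.87%


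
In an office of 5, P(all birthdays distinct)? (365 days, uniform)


P(all different) = Π(365-i)/365 for i=0..4
= (365/365)×(364/365)×...×(361/365)
= 0.972864

P ≈ 0.9729 ≈ 97.29%


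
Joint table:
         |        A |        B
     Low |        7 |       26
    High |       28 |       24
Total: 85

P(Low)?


P(Low) = (7+26)/85 = 33/85

P(Low) = 33/85 ≈ 38.82%


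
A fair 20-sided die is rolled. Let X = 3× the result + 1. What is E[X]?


E[die] = (1+20)/2 = 21/2
E[X] = 3×21/2 + 1 = 65/2

E[X] = 65/2


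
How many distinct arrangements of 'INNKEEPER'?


Letters: 9, freq: {'I': 1, 'N': 2, 'K': 1, 'E': 3, 'P': 1, 'R': 1}
9!/(1!×2!×1!×3!×1!×1!) = 362880/12 = 30240

30240


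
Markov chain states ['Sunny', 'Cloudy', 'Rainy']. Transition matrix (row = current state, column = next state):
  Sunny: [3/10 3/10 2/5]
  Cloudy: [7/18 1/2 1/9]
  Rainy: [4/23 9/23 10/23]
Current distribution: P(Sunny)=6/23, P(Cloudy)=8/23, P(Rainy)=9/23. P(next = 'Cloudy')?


P(next=Cloudy) = Σᵢ P(now=i)×P(i→Cloudy)
= 6/23×3/10 + 8/23×1/2 + 9/23×9/23
= 9/115 + 4/23 + 81/529 = 1072/2645

P = 1072/2645 ≈ 0.4053


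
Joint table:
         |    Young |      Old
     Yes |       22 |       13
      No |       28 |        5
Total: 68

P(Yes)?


P(Yes) = (22+13)/68 = 35/68

P(Yes) = 35/68 ≈ 51.47%


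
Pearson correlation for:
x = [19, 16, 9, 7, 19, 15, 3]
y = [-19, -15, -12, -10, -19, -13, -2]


n=7, Σx=88, Σy=-90, Σxy=-1341, Σx²=1342, Σy²=1364
r = (7×(-1341) - 88×(-90))/√((7×1342 - 88²)(7×1364 - (-90)²))
= -1467/√(1650×1448) = -1467/√2389200 ≈ -1467/1545.7037 ≈ -0.9491

r ≈ -0.9491


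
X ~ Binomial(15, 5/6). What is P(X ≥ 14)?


P(X ≥ 14) = Σ P(X=i) for i=14..15
P(X=14) = 30517578125/156728328192
P(X=15) = 30517578125/470184984576
Sum = 30517578125/117546246144

P(X ≥ 14) = 30517578125/117546246144 ≈ 25.96%


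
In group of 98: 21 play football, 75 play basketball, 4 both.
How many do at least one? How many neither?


|A∪B| = 21+75-4 = 92
Neither = 98-92 = 6

At least one: 92; Neither: 6


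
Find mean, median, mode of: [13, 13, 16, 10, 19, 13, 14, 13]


Sorted: [10, 13, 13, 13, 13, 14, 16, 19]
Mean = 111/8
Median = 13
Freq: {13: 4, 16: 1, 10: 1, 19: 1, 14: 1}
Mode: [13]

Mean=111/8, Median=13, Mode=13


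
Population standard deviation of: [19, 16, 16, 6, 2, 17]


Mean = 76/6 = 38/3
  (19-38/3)²=361/9
  (16-38/3)²=100/9
  (16-38/3)²=100/9
  (6-38/3)²=400/9
  (2-38/3)²=1024/9
  (17-38/3)²=169/9
Σ(x-μ)² = 718/3
σ² = (718/3)/6 = 359/9

σ = √(359/9) ≈ 6.3158


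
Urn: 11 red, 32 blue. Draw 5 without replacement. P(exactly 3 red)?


Hypergeometric: C(11,3)×C(32,2)/C(43,5)
= 165×496/962598 = 13640/160433

P(X=3) = 13640/160433 ≈ 8.50%


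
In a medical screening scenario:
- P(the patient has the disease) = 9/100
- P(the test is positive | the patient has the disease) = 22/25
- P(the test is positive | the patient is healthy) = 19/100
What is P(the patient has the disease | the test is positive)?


Using Bayes' theorem:
P(A|B) = P(B|A)·P(A) / P(B)

P(the test is positive) = 22/25 × 9/100 + 19/100 × 91/100
= 99/1250 + 1729/10000 = 2521/10000

P(the patient has the disease|the test is positive) = (99/1250) / (2521/10000) = 792/2521

P(the patient has the disease|the test is positive) = 792/2521 ≈ 31.42%


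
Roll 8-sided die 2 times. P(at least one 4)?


P(no 4)^2 = (7/8)^2 = 49/64
P(≥1) = 1 - 49/64 = 15/64

P = 15/64 ≈ 23.44%


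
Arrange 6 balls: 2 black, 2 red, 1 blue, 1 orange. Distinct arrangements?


6!/(2!×2!×1!×1!) = 180

180


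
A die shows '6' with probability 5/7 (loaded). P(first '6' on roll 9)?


Geometric: P(X=9) = (1-p)^(k-1)×p = (2/7)^8×5/7 = 1280/40353607

P(X=9) = 1280/40353607 ≈ 0.00%


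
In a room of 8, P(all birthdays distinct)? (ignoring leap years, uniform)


P(all different) = Π(365-i)/365 for i=0..7
= (365/365)×(364/365)×...×(358/365)
= 0.925665

P ≈ 0.9257 ≈ 92.57%


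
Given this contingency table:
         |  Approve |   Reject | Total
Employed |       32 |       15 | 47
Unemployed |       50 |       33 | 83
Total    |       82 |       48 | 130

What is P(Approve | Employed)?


P(Approve | Employed) = 32/(32+15) = 32/47

P(Approve|Employed) = 32/47 ≈ 68.09%


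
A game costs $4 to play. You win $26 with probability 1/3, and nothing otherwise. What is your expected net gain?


E[gain] = (26-4)×1/3 + (-4)×2/3
= 22/3 - 8/3 = 14/3

Expected net gain = $14/3 ≈ $4.67


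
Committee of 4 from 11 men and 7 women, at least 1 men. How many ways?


Count by #men:
  1M,3W: C(11,1)×C(7,3)=385
  2M,2W: C(11,2)×C(7,2)=1155
  3M,1W: C(11,3)×C(7,1)=1155
  4M,0W: C(11,4)×C(7,0)=330
Total = 3025

3025


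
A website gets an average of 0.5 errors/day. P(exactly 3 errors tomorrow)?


Poisson(λ=0.5): P(X=3) = e^(-λ)×λ^k/k!
= e^(-0.5) × 0.5^3 / 3!
≈ 0.6065306597 × 0.125 / 6 ≈ 0.012636

P(X=3) ≈ 0.012636 ≈ 1.26%


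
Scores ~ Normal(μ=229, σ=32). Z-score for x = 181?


z = (x - μ)/σ = (181 - 229)/32 = -1.5

z = -1.5


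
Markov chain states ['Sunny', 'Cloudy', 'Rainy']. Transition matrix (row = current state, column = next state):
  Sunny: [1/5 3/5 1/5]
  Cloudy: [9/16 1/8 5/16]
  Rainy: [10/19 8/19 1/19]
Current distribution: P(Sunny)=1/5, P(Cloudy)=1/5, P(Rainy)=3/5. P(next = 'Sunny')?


P(next=Sunny) = Σᵢ P(now=i)×P(i→Sunny)
= 1/5×1/5 + 1/5×9/16 + 3/5×10/19
= 1/25 + 9/80 + 6/19 = 3559/7600

P = 3559/7600 ≈ 0.4683


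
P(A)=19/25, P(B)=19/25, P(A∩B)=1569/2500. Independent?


P(A)×P(B) = 361/625
P(A∩B) = 1569/2500
Not equal → NOT independent

No, not independent


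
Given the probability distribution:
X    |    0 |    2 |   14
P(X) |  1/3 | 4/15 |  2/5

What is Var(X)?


E[X] = 92/15
E[X²] = 1192/15
Var(X) = E[X²] - (E[X])² = 1192/15 - 8464/225 = 9416/225

Var(X) = 9416/225 ≈ 41.8489


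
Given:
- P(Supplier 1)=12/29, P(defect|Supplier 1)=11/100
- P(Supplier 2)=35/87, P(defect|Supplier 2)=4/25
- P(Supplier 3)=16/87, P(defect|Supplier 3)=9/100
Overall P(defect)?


P(B) = Σ P(B|Aᵢ)×P(Aᵢ)
  11/100×12/29 = 33/725
  4/25×35/87 = 28/435
  9/100×16/87 = 12/725
Sum = 11/87

P(defect) = 11/87 ≈ 12.64%


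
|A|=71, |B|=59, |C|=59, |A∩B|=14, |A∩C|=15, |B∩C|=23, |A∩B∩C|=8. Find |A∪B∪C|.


|A∪B∪C| = 71+59+59-14-15-23+8 = 145

|A∪B∪C| = 145


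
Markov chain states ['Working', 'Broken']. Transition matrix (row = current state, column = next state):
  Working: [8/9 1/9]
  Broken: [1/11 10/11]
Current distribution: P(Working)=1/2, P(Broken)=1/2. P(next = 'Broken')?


P(next=Broken) = Σᵢ P(now=i)×P(i→Broken)
= 1/2×1/9 + 1/2×10/11
= 1/18 + 5/11 = 101/198

P = 101/198 ≈ 0.5101


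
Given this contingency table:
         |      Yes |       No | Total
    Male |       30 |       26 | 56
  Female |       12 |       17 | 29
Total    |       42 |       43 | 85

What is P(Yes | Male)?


P(Yes | Male) = 30/(30+26) = 30/56 = 15/28

P(Yes|Male) = 15/28 ≈ 53.57%


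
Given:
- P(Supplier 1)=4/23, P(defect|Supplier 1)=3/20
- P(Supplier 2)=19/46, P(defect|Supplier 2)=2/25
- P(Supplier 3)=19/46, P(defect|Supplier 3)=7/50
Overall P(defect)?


P(B) = Σ P(B|Aᵢ)×P(Aᵢ)
  3/20×4/23 = 3/115
  2/25×19/46 = 19/575
  7/50×19/46 = 133/2300
Sum = 269/2300

P(defect) = 269/2300 ≈ 11.70%


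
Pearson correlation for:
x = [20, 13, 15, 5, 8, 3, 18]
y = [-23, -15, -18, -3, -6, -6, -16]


n=7, Σx=82, Σy=-87, Σxy=-1294, Σx²=1216, Σy²=1415
r = (7×(-1294) - 82×(-87))/√((7×1216 - 82²)(7×1415 - (-87)²))
= -1924/√(1788×2336) = -1924/√4176768 ≈ -1924/2043.7143 ≈ -0.9414

r ≈ -0.9414


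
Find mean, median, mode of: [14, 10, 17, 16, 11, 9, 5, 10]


Sorted: [5, 9, 10, 10, 11, 14, 16, 17]
Mean = 92/8 = 23/2
Median = 21/2
Freq: {14: 1, 10: 2, 17: 1, 16: 1, 11: 1, 9: 1, 5: 1}
Mode: [10]

Mean=23/2, Median=21/2, Mode=10


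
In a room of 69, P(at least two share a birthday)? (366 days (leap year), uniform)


P(all different) = Π(366-i)/366 for i=0..68
= 0.001057
P(match) = 1 - 0.001057 = 0.998943

P ≈ 0.9989 ≈ 99.89%


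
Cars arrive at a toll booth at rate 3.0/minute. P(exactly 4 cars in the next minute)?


Poisson(λ=3.0): P(X=4) = e^(-λ)×λ^k/k!
= e^(-3.0) × 3.0^4 / 4!
≈ 0.04978706837 × 81 / 24 ≈ 0.168031

P(X=4) ≈ 0.168031 ≈ 16.80%


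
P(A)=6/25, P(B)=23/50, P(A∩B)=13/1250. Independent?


P(A)×P(B) = 69/625
P(A∩B) = 13/1250
Not equal → NOT independent

No, not independent


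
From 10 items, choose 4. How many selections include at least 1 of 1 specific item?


Complement: C(10,4) - C(9,4) = 210 - 126 = 84

84


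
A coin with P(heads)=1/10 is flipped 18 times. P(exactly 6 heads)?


Binomial: P(X=6) = C(18,6)×p^6×(1-p)^12
= 18564 × 1/1000000 × 282429536481/1000000000000 = 1310755478808321/250000000000000000

P(X=6) = 1310755478808321/250000000000000000 ≈ 0.52%


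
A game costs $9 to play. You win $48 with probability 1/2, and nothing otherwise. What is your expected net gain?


E[gain] = (48-9)×1/2 + (-9)×1/2
= 39/2 - 9/2 = 15

Expected net gain = $15 ≈ $15.00


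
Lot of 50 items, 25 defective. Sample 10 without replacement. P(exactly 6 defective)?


Hypergeometric: C(25,6)×C(25,4)/C(50,10)
= 177100×12650/10272278170 = 126500/580027

P(X=6) = 126500/580027 ≈ 21.81%


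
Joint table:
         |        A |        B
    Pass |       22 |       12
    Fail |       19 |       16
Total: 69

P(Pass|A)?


P(Pass|A) = 22/(22+19) = 22/41

P = 22/41 ≈ 53.66%


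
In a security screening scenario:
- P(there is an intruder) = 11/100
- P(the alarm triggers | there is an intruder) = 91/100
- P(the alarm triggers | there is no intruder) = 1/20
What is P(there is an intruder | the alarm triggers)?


Using Bayes' theorem:
P(A|B) = P(B|A)·P(A) / P(B)

P(the alarm triggers) = 91/100 × 11/100 + 1/20 × 89/100
= 1001/10000 + 89/2000 = 723/5000

P(there is an intruder|the alarm triggers) = (1001/10000) / (723/5000) = 1001/1446

P(there is an intruder|the alarm triggers) = 1001/1446 ≈ 69.23%


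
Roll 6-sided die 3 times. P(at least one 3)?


P(no 3)^3 = (5/6)^3 = 125/216
P(≥1) = 1 - 125/216 = 91/216

P = 91/216 ≈ 42.13%


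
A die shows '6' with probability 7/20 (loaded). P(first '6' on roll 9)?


Geometric: P(X=9) = (1-p)^(k-1)×p = (13/20)^8×7/20 = 5710115047/512000000000

P(X=9) = 5710115047/512000000000 ≈ 1.12%


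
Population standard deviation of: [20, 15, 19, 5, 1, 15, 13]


Mean = 88/7
  (20-88/7)²=2704/49
  (15-88/7)²=289/49
  (19-88/7)²=2025/49
  (5-88/7)²=2809/49
  (1-88/7)²=6561/49
  (15-88/7)²=289/49
  (13-88/7)²=9/49
Σ(x-μ)² = 2098/7
σ² = (2098/7)/7 = 2098/49

σ = √(2098/49) ≈ 6.5434


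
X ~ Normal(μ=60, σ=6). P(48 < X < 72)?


z₁=(48-60)/6=-2.0, z₂=(72-60)/6=2.0
P = Φ(2.0) - Φ(-2.0) = 0.977250 - 0.022750 = 0.954500 ≈ 0.9545

P(48 < X < 72) ≈ 0.9545


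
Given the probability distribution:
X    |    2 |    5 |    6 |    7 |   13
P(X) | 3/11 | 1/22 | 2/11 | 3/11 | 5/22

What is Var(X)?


E[X] = 74/11
E[X²] = 666/11
Var(X) = E[X²] - (E[X])² = 666/11 - 5476/121 = 1850/121

Var(X) = 1850/121 ≈ 15.2893


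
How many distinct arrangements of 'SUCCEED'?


Letters: 7, freq: {'S': 1, 'U': 1, 'C': 2, 'E': 2, 'D': 1}
7!/(1!×1!×2!×2!×1!) = 5040/4 = 1260

1260


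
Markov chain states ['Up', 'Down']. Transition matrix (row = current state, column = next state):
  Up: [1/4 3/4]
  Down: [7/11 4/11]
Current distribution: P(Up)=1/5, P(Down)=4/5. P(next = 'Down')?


P(next=Down) = Σᵢ P(now=i)×P(i→Down)
= 1/5×3/4 + 4/5×4/11
= 3/20 + 16/55 = 97/220

P = 97/220 ≈ 0.4409


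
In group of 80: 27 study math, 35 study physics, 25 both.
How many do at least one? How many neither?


|A∪B| = 27+35-25 = 37
Neither = 80-37 = 43

At least one: 37; Neither: 43


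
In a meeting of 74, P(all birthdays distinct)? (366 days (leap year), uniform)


P(all different) = Π(366-i)/366 for i=0..73
= (366/366)×(365/366)×...×(293/366)
= 0.000360

P ≈ 0.0004 ≈ 0.04%


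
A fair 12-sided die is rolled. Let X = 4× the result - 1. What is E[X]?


E[die] = (1+12)/2 = 13/2
E[X] = 4×13/2 - 1 = 25

E[X] = 25


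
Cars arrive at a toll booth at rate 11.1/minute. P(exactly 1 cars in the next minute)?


Poisson(λ=11.1): P(X=1) = e^(-λ)×λ^k/k!
= e^(-11.1) × 11.1^1 / 1!
≈ 1.511232382e-05 × 11.1 / 1 ≈ 0.000168

P(X=1) ≈ 0.000168 ≈ 0.02%


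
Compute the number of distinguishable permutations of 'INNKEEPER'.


Letters: 9, freq: {'I': 1, 'N': 2, 'K': 1, 'E': 3, 'P': 1, 'R': 1}
9!/(1!×2!×1!×3!×1!×1!) = 362880/12 = 30240

30240


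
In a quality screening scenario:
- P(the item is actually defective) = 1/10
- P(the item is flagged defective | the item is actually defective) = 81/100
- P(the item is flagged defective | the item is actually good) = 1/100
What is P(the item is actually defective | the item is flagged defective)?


Using Bayes' theorem:
P(A|B) = P(B|A)·P(A) / P(B)

P(the item is flagged defective) = 81/100 × 1/10 + 1/100 × 9/10
= 81/1000 + 9/1000 = 9/100

P(the item is actually defective|the item is flagged defective) = (81/1000) / (9/100) = 9/10

P(the item is actually defective|the item is flagged defective) = 9/10 ≈ 90.00%


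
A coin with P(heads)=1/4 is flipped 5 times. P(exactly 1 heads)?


Binomial: P(X=1) = C(5,1)×p^1×(1-p)^4
= 5 × 1/4 × 81/256 = 405/1024

P(X=1) = 405/1024 ≈ 39.55%


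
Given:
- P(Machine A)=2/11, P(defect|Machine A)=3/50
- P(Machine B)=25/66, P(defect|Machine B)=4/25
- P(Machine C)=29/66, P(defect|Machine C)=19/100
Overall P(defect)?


P(B) = Σ P(B|Aᵢ)×P(Aᵢ)
  3/50×2/11 = 3/275
  4/25×25/66 = 2/33
  19/100×29/66 = 551/6600
Sum = 31/200

P(defect) = 31/200 ≈ 15.50%


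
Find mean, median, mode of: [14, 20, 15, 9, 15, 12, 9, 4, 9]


Sorted: [4, 9, 9, 9, 12, 14, 15, 15, 20]
Mean = 107/9
Median = 12
Freq: {14: 1, 20: 1, 15: 2, 9: 3, 12: 1, 4: 1}
Mode: [9]

Mean=107/9, Median=12, Mode=9


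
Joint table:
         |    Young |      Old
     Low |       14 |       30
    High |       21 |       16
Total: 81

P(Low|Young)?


P(Low|Young) = 14/(14+21) = 14/35 = 2/5

P = 2/5 ≈ 40.00%


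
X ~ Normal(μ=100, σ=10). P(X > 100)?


z = (100-100)/10 = 0.0
P(X > 100) = 1 - P(Z ≤ 0.0) = 1 - 0.5000 = 0.5000

P(X > 100) ≈ 0.5000


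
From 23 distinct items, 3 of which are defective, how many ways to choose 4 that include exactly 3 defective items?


Choose 3 of the 3 defective items and 1 of the other 20 items:
C(3,3)×C(20,1) = 1×20 = 20

20


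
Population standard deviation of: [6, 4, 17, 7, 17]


Mean = 51/5
  (6-51/5)²=441/25
  (4-51/5)²=961/25
  (17-51/5)²=1156/25
  (7-51/5)²=256/25
  (17-51/5)²=1156/25
Σ(x-μ)² = 794/5
σ² = (794/5)/5 = 794/25

σ = √(794/25) ≈ 5.6356


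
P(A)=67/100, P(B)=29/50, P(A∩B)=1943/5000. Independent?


P(A)×P(B) = 1943/5000
P(A∩B) = 1943/5000
Equal ✓ → Independent

Yes, independent


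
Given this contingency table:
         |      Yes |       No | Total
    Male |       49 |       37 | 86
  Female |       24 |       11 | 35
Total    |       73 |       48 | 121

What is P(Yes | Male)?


P(Yes | Male) = 49/(49+37) = 49/86

P(Yes|Male) = 49/86 ≈ 56.98%


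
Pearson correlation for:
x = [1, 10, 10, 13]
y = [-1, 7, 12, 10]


n=4, Σx=34, Σy=28, Σxy=319, Σx²=370, Σy²=294
r = (4×319 - 34×28)/√((4×370 - 34²)(4×294 - 28²))
= 324/√(324×392) = 324/√127008 ≈ 324/356.3818 ≈ 0.9091

r ≈ 0.9091
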